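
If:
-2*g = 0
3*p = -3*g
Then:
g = 0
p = 0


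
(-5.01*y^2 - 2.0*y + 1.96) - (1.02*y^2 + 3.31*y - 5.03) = -6.03*y^2 - 5.31*y + 6.99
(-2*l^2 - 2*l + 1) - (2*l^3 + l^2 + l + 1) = -2*l^3 - 3*l^2 - 3*l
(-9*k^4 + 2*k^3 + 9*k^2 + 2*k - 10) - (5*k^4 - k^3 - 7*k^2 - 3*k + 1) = -14*k^4 + 3*k^3 + 16*k^2 + 5*k - 11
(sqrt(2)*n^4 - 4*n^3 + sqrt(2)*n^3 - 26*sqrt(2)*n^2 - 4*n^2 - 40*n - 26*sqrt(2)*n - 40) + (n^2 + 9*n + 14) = sqrt(2)*n^4 - 4*n^3 + sqrt(2)*n^3 - 26*sqrt(2)*n^2 - 3*n^2 - 26*sqrt(2)*n - 31*n - 26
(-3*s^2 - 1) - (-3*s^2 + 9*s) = -9*s - 1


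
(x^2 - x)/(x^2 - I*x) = (x - 1)/(x - I)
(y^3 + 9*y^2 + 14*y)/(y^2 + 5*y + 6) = y*(y + 7)/(y + 3)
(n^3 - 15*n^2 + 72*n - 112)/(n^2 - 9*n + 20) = (n^2 - 11*n + 28)/(n - 5)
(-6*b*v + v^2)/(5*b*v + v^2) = (-6*b + v)/(5*b + v)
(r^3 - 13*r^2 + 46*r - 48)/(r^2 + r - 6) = (r^2 - 11*r + 24)/(r + 3)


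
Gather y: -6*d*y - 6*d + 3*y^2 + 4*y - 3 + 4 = -6*d + 3*y^2 + y*(4 - 6*d) + 1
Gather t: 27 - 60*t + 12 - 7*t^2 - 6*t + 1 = -7*t^2 - 66*t + 40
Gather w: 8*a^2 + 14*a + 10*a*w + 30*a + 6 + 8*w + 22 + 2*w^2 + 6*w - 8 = 8*a^2 + 44*a + 2*w^2 + w*(10*a + 14) + 20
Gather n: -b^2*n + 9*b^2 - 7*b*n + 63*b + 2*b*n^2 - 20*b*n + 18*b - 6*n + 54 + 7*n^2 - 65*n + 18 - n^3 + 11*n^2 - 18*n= 9*b^2 + 81*b - n^3 + n^2*(2*b + 18) + n*(-b^2 - 27*b - 89) + 72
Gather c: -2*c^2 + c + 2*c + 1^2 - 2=-2*c^2 + 3*c - 1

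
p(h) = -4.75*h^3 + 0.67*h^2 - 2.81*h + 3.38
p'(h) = -14.25*h^2 + 1.34*h - 2.81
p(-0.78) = 8.23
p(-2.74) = 113.82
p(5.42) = -748.46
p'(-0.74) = -11.60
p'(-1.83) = -52.98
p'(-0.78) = -12.52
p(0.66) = 0.45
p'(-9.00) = -1169.12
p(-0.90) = 9.91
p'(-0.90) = -15.56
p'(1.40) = -28.86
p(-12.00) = 8341.58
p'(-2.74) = -113.46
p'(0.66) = -8.13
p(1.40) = -12.27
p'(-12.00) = -2070.89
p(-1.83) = 39.88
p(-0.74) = 7.75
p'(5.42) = -414.16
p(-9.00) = 3545.69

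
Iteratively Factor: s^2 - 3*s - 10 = (s + 2)*(s - 5)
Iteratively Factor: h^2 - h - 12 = (h - 4)*(h + 3)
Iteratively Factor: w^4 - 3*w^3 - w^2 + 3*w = (w)*(w^3 - 3*w^2 - w + 3) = w*(w - 3)*(w^2 - 1) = w*(w - 3)*(w + 1)*(w - 1)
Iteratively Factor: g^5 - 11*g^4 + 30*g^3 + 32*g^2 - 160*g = (g + 2)*(g^4 - 13*g^3 + 56*g^2 - 80*g) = (g - 4)*(g + 2)*(g^3 - 9*g^2 + 20*g) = (g - 5)*(g - 4)*(g + 2)*(g^2 - 4*g) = (g - 5)*(g - 4)^2*(g + 2)*(g)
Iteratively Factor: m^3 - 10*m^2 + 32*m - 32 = (m - 2)*(m^2 - 8*m + 16) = (m - 4)*(m - 2)*(m - 4)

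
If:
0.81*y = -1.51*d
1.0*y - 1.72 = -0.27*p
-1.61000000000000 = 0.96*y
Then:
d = 0.90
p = 12.58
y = -1.68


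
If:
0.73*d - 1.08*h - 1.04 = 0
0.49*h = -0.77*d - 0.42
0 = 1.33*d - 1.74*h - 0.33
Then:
No Solution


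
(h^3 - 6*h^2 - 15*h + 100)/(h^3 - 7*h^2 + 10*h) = (h^2 - h - 20)/(h*(h - 2))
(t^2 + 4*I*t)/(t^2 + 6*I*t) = (t + 4*I)/(t + 6*I)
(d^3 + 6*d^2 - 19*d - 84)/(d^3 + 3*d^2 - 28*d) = (d + 3)/d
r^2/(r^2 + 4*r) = r/(r + 4)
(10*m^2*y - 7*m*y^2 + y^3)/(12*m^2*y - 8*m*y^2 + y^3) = (-5*m + y)/(-6*m + y)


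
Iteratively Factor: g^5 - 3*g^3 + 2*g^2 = (g - 1)*(g^4 + g^3 - 2*g^2) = g*(g - 1)*(g^3 + g^2 - 2*g) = g^2*(g - 1)*(g^2 + g - 2) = g^2*(g - 1)^2*(g + 2)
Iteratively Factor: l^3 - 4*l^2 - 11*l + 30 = (l + 3)*(l^2 - 7*l + 10) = (l - 2)*(l + 3)*(l - 5)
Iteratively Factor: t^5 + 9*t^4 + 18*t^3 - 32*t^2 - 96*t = (t + 4)*(t^4 + 5*t^3 - 2*t^2 - 24*t) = (t + 4)^2*(t^3 + t^2 - 6*t) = (t + 3)*(t + 4)^2*(t^2 - 2*t) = t*(t + 3)*(t + 4)^2*(t - 2)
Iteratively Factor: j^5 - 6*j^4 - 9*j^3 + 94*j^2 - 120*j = (j - 3)*(j^4 - 3*j^3 - 18*j^2 + 40*j) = j*(j - 3)*(j^3 - 3*j^2 - 18*j + 40) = j*(j - 5)*(j - 3)*(j^2 + 2*j - 8) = j*(j - 5)*(j - 3)*(j - 2)*(j + 4)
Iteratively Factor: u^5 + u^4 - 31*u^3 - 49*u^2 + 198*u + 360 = (u + 2)*(u^4 - u^3 - 29*u^2 + 9*u + 180) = (u + 2)*(u + 3)*(u^3 - 4*u^2 - 17*u + 60) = (u + 2)*(u + 3)*(u + 4)*(u^2 - 8*u + 15) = (u - 3)*(u + 2)*(u + 3)*(u + 4)*(u - 5)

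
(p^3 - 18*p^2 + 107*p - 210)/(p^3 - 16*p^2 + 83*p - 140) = (p - 6)/(p - 4)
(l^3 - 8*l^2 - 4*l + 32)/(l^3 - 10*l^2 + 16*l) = (l + 2)/l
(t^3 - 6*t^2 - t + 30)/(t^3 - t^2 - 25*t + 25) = (t^2 - t - 6)/(t^2 + 4*t - 5)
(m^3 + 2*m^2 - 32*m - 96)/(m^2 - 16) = (m^2 - 2*m - 24)/(m - 4)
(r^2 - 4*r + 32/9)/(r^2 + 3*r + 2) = (r^2 - 4*r + 32/9)/(r^2 + 3*r + 2)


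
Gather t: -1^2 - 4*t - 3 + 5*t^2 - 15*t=5*t^2 - 19*t - 4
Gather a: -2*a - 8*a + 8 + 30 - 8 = 30 - 10*a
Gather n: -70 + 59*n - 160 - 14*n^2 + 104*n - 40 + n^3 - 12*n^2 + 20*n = n^3 - 26*n^2 + 183*n - 270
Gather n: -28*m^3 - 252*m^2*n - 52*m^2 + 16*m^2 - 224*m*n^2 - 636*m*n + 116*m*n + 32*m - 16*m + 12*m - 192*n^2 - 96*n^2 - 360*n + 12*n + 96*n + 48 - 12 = -28*m^3 - 36*m^2 + 28*m + n^2*(-224*m - 288) + n*(-252*m^2 - 520*m - 252) + 36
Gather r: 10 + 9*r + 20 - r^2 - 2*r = -r^2 + 7*r + 30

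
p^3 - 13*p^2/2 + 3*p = p*(p - 6)*(p - 1/2)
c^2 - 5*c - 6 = (c - 6)*(c + 1)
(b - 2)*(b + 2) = b^2 - 4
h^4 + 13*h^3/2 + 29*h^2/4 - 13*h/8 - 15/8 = (h - 1/2)*(h + 1/2)*(h + 3/2)*(h + 5)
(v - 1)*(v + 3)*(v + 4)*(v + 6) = v^4 + 12*v^3 + 41*v^2 + 18*v - 72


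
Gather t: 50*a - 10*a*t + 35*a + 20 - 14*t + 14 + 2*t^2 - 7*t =85*a + 2*t^2 + t*(-10*a - 21) + 34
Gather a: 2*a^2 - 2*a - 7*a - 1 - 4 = 2*a^2 - 9*a - 5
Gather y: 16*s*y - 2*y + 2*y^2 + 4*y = 2*y^2 + y*(16*s + 2)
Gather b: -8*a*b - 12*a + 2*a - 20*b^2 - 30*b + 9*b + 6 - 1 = -10*a - 20*b^2 + b*(-8*a - 21) + 5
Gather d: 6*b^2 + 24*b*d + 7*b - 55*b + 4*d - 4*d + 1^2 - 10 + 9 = 6*b^2 + 24*b*d - 48*b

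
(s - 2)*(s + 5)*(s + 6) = s^3 + 9*s^2 + 8*s - 60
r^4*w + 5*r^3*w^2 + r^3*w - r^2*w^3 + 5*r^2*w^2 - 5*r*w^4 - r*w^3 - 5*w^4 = (r - w)*(r + w)*(r + 5*w)*(r*w + w)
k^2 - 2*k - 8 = (k - 4)*(k + 2)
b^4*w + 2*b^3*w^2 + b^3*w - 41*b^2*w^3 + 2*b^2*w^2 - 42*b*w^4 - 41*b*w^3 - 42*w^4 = (b - 6*w)*(b + w)*(b + 7*w)*(b*w + w)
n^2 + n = n*(n + 1)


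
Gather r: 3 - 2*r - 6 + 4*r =2*r - 3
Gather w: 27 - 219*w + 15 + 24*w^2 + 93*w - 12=24*w^2 - 126*w + 30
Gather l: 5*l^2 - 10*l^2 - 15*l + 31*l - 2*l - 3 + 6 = -5*l^2 + 14*l + 3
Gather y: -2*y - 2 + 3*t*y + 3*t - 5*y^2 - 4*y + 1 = 3*t - 5*y^2 + y*(3*t - 6) - 1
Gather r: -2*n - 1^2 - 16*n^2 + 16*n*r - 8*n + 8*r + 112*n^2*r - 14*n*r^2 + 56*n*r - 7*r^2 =-16*n^2 - 10*n + r^2*(-14*n - 7) + r*(112*n^2 + 72*n + 8) - 1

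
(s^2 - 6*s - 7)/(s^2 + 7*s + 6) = (s - 7)/(s + 6)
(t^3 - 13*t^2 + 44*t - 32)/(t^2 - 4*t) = t - 9 + 8/t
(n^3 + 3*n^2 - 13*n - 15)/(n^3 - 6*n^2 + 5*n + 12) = (n + 5)/(n - 4)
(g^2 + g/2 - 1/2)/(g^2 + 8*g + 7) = (g - 1/2)/(g + 7)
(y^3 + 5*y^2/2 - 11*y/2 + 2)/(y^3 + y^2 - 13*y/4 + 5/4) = 2*(y + 4)/(2*y + 5)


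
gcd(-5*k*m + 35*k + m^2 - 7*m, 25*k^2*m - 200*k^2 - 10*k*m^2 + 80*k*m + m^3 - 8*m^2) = 5*k - m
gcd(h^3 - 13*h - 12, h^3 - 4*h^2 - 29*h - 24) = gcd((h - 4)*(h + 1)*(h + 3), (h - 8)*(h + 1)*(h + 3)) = h^2 + 4*h + 3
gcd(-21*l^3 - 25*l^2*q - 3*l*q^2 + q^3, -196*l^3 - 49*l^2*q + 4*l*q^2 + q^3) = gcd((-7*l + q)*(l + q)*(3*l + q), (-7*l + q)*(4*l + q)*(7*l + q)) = -7*l + q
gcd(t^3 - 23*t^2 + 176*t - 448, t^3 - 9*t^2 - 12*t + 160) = t - 8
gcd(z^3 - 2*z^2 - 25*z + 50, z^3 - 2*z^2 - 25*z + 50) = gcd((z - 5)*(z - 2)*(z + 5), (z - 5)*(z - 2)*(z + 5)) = z^3 - 2*z^2 - 25*z + 50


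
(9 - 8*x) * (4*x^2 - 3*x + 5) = -32*x^3 + 60*x^2 - 67*x + 45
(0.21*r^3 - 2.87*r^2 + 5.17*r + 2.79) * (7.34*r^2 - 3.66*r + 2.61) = 1.5414*r^5 - 21.8344*r^4 + 49.0001*r^3 - 5.9343*r^2 + 3.2823*r + 7.2819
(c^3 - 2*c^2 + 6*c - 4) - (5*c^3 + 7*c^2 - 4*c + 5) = -4*c^3 - 9*c^2 + 10*c - 9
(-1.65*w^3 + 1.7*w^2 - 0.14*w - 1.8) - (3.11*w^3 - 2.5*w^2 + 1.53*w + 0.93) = -4.76*w^3 + 4.2*w^2 - 1.67*w - 2.73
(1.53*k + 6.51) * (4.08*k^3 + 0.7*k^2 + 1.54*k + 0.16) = 6.2424*k^4 + 27.6318*k^3 + 6.9132*k^2 + 10.2702*k + 1.0416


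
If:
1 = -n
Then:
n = -1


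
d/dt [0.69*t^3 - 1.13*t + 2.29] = 2.07*t^2 - 1.13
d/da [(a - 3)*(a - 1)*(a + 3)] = 3*a^2 - 2*a - 9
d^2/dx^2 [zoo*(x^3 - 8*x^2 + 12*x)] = zoo*(x + 1)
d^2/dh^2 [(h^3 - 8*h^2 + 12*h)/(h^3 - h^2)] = 2*(-7*h^3 + 36*h^2 - 36*h + 12)/(h^3*(h^3 - 3*h^2 + 3*h - 1))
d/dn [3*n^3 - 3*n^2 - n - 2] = 9*n^2 - 6*n - 1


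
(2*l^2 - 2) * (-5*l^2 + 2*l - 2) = -10*l^4 + 4*l^3 + 6*l^2 - 4*l + 4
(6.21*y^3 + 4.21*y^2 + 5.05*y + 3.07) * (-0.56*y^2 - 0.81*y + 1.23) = -3.4776*y^5 - 7.3877*y^4 + 1.4002*y^3 - 0.6314*y^2 + 3.7248*y + 3.7761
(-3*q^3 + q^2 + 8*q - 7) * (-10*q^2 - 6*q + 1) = 30*q^5 + 8*q^4 - 89*q^3 + 23*q^2 + 50*q - 7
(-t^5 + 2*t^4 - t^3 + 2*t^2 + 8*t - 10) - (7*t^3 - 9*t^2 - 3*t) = -t^5 + 2*t^4 - 8*t^3 + 11*t^2 + 11*t - 10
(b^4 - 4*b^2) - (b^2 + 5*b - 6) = b^4 - 5*b^2 - 5*b + 6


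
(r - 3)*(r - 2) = r^2 - 5*r + 6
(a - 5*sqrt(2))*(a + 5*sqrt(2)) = a^2 - 50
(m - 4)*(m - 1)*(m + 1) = m^3 - 4*m^2 - m + 4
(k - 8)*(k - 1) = k^2 - 9*k + 8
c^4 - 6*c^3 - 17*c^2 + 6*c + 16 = (c - 8)*(c - 1)*(c + 1)*(c + 2)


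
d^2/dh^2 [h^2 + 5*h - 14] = 2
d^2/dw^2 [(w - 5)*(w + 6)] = 2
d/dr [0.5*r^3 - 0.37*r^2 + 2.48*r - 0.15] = 1.5*r^2 - 0.74*r + 2.48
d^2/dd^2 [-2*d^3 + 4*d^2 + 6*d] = 8 - 12*d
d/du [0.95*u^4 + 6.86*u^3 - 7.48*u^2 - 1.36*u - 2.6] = 3.8*u^3 + 20.58*u^2 - 14.96*u - 1.36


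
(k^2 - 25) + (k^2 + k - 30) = 2*k^2 + k - 55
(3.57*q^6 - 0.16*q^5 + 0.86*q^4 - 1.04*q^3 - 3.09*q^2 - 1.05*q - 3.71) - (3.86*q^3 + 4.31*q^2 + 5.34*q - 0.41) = 3.57*q^6 - 0.16*q^5 + 0.86*q^4 - 4.9*q^3 - 7.4*q^2 - 6.39*q - 3.3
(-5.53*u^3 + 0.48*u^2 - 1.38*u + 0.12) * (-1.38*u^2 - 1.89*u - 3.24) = 7.6314*u^5 + 9.7893*u^4 + 18.9144*u^3 + 0.8874*u^2 + 4.2444*u - 0.3888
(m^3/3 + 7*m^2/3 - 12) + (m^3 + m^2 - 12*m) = 4*m^3/3 + 10*m^2/3 - 12*m - 12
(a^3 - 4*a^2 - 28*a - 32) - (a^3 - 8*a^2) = 4*a^2 - 28*a - 32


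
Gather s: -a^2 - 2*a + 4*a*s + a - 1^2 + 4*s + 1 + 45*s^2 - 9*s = -a^2 - a + 45*s^2 + s*(4*a - 5)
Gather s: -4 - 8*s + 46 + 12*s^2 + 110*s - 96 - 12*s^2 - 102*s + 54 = 0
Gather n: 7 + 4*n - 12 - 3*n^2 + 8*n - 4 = -3*n^2 + 12*n - 9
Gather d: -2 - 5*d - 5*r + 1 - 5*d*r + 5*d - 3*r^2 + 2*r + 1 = -5*d*r - 3*r^2 - 3*r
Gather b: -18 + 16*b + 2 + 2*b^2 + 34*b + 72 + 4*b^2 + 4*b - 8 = 6*b^2 + 54*b + 48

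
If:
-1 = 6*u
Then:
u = -1/6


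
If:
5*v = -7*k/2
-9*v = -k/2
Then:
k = 0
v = 0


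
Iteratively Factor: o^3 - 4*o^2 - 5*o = (o)*(o^2 - 4*o - 5) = o*(o - 5)*(o + 1)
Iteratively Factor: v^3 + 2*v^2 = (v)*(v^2 + 2*v) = v*(v + 2)*(v)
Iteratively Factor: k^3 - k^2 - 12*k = (k - 4)*(k^2 + 3*k) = k*(k - 4)*(k + 3)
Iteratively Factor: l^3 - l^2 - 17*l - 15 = (l + 1)*(l^2 - 2*l - 15) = (l - 5)*(l + 1)*(l + 3)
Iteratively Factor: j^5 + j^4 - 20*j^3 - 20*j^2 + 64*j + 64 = (j + 1)*(j^4 - 20*j^2 + 64) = (j + 1)*(j + 2)*(j^3 - 2*j^2 - 16*j + 32) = (j + 1)*(j + 2)*(j + 4)*(j^2 - 6*j + 8) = (j - 4)*(j + 1)*(j + 2)*(j + 4)*(j - 2)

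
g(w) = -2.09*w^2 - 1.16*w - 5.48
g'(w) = -4.18*w - 1.16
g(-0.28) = -5.32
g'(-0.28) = 0.01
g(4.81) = -59.41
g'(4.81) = -21.27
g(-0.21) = -5.33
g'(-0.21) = -0.28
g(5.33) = -71.04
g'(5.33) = -23.44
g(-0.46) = -5.39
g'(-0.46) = 0.76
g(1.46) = -11.63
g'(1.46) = -7.26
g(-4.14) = -36.50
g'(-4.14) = 16.15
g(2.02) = -16.35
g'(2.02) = -9.60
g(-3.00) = -20.81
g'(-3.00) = 11.38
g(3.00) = -27.77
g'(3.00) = -13.70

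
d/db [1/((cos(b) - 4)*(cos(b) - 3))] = (2*cos(b) - 7)*sin(b)/((cos(b) - 4)^2*(cos(b) - 3)^2)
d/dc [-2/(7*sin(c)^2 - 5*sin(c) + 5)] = 2*(14*sin(c) - 5)*cos(c)/(7*sin(c)^2 - 5*sin(c) + 5)^2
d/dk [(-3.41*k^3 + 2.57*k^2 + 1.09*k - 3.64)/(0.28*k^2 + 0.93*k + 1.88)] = (-0.9548*k^4 - 6.3426*k^3 - 17.1475*k^2 + 11.7016*k + 5.4344)/(0.0784*k^4 + 0.5208*k^3 + 1.9177*k^2 + 3.4968*k + 3.5344)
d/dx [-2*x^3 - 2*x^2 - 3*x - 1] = -6*x^2 - 4*x - 3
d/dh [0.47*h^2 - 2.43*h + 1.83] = 0.94*h - 2.43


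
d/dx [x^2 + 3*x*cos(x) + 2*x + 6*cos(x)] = -3*x*sin(x) + 2*x - 6*sin(x) + 3*cos(x) + 2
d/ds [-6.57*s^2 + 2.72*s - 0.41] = 2.72 - 13.14*s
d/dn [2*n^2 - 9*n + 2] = 4*n - 9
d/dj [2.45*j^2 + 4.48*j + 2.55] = 4.9*j + 4.48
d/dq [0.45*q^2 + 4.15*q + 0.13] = 0.9*q + 4.15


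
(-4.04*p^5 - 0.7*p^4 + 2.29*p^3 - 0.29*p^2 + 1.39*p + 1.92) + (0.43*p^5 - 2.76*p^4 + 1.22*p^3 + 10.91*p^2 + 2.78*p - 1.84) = -3.61*p^5 - 3.46*p^4 + 3.51*p^3 + 10.62*p^2 + 4.17*p + 0.0799999999999998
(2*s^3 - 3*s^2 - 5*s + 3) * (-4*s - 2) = -8*s^4 + 8*s^3 + 26*s^2 - 2*s - 6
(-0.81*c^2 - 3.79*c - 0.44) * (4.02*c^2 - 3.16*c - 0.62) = -3.2562*c^4 - 12.6762*c^3 + 10.7098*c^2 + 3.7402*c + 0.2728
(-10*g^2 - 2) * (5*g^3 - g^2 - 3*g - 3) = -50*g^5 + 10*g^4 + 20*g^3 + 32*g^2 + 6*g + 6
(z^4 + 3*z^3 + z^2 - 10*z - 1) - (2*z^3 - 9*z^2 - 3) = z^4 + z^3 + 10*z^2 - 10*z + 2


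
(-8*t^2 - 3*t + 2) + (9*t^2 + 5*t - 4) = t^2 + 2*t - 2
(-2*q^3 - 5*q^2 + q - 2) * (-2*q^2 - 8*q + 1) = 4*q^5 + 26*q^4 + 36*q^3 - 9*q^2 + 17*q - 2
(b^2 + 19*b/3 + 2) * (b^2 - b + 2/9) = b^4 + 16*b^3/3 - 37*b^2/9 - 16*b/27 + 4/9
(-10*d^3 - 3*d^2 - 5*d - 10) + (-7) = -10*d^3 - 3*d^2 - 5*d - 17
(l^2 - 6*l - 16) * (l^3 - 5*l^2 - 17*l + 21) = l^5 - 11*l^4 - 3*l^3 + 203*l^2 + 146*l - 336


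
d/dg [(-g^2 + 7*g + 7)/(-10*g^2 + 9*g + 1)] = (61*g^2 + 138*g - 56)/(100*g^4 - 180*g^3 + 61*g^2 + 18*g + 1)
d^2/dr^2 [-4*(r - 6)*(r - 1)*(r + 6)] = 8 - 24*r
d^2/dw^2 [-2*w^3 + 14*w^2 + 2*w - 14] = 28 - 12*w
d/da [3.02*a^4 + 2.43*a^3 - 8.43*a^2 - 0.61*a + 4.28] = 12.08*a^3 + 7.29*a^2 - 16.86*a - 0.61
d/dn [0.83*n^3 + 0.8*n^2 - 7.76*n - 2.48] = 2.49*n^2 + 1.6*n - 7.76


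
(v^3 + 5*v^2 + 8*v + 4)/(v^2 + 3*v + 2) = v + 2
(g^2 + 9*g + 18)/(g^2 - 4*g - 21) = (g + 6)/(g - 7)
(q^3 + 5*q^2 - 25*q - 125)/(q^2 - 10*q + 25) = (q^2 + 10*q + 25)/(q - 5)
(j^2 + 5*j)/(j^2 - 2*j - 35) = j/(j - 7)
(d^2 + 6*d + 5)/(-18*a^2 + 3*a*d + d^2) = (d^2 + 6*d + 5)/(-18*a^2 + 3*a*d + d^2)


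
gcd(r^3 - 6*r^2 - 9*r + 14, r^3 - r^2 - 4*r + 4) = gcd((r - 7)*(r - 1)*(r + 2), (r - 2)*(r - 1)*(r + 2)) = r^2 + r - 2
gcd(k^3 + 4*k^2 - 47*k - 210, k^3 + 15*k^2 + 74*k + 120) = k^2 + 11*k + 30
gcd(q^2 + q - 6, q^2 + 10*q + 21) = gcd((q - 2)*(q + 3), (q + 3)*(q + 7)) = q + 3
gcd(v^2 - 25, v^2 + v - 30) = v - 5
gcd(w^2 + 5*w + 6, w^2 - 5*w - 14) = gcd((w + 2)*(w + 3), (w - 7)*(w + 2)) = w + 2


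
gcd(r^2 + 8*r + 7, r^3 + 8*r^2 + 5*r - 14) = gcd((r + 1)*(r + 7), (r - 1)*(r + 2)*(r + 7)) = r + 7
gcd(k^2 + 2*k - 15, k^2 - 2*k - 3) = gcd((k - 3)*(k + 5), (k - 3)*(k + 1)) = k - 3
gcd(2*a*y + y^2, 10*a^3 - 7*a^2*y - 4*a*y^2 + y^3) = 2*a + y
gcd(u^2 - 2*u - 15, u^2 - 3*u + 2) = 1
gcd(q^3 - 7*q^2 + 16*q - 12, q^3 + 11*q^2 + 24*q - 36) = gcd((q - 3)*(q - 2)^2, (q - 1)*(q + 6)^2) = 1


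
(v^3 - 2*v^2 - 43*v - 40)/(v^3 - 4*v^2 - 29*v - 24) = (v + 5)/(v + 3)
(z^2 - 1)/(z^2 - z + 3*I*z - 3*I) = (z + 1)/(z + 3*I)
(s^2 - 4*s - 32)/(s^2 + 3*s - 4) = (s - 8)/(s - 1)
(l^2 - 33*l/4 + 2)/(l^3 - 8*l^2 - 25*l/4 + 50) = (4*l - 1)/(4*l^2 - 25)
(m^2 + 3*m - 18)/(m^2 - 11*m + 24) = (m + 6)/(m - 8)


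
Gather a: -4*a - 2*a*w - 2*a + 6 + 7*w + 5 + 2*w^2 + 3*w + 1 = a*(-2*w - 6) + 2*w^2 + 10*w + 12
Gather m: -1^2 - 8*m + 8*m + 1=0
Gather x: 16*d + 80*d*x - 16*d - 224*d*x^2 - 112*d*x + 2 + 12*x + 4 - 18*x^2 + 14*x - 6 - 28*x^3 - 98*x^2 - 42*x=-28*x^3 + x^2*(-224*d - 116) + x*(-32*d - 16)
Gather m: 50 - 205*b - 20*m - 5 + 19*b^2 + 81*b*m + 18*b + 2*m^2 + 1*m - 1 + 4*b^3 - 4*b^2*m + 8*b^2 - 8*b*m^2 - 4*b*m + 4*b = 4*b^3 + 27*b^2 - 183*b + m^2*(2 - 8*b) + m*(-4*b^2 + 77*b - 19) + 44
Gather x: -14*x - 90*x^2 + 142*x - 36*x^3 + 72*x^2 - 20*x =-36*x^3 - 18*x^2 + 108*x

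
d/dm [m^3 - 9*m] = 3*m^2 - 9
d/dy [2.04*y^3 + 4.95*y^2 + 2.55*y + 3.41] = 6.12*y^2 + 9.9*y + 2.55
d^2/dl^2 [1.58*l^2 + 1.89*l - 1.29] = 3.16000000000000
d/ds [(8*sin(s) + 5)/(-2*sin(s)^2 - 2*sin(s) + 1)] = 2*(8*sin(s)^2 + 10*sin(s) + 9)*cos(s)/(2*sin(s) - cos(2*s))^2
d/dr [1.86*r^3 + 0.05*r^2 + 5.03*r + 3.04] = 5.58*r^2 + 0.1*r + 5.03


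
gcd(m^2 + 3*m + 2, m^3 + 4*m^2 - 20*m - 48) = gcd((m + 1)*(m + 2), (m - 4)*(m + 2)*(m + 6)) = m + 2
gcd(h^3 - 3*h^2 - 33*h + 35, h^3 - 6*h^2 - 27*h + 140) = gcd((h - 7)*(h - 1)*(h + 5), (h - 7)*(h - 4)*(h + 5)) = h^2 - 2*h - 35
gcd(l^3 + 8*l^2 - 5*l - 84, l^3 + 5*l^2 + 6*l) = 1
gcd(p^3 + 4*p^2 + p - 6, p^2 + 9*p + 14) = p + 2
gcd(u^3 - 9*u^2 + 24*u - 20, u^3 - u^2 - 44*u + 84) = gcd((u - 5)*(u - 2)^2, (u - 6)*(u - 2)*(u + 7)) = u - 2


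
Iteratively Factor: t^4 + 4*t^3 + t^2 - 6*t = (t - 1)*(t^3 + 5*t^2 + 6*t) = t*(t - 1)*(t^2 + 5*t + 6) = t*(t - 1)*(t + 3)*(t + 2)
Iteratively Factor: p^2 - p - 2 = (p - 2)*(p + 1)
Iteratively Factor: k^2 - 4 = (k + 2)*(k - 2)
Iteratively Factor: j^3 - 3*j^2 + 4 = (j - 2)*(j^2 - j - 2) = (j - 2)*(j + 1)*(j - 2)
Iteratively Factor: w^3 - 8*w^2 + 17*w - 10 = (w - 5)*(w^2 - 3*w + 2) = (w - 5)*(w - 1)*(w - 2)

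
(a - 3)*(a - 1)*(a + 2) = a^3 - 2*a^2 - 5*a + 6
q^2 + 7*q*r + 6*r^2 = (q + r)*(q + 6*r)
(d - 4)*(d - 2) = d^2 - 6*d + 8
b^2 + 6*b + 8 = (b + 2)*(b + 4)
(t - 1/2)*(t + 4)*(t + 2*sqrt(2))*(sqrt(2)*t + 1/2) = sqrt(2)*t^4 + 9*t^3/2 + 7*sqrt(2)*t^3/2 - sqrt(2)*t^2 + 63*t^2/4 - 9*t + 7*sqrt(2)*t/2 - 2*sqrt(2)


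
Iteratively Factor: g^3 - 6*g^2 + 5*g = (g)*(g^2 - 6*g + 5) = g*(g - 5)*(g - 1)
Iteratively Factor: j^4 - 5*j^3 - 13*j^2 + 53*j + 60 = (j + 3)*(j^3 - 8*j^2 + 11*j + 20) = (j + 1)*(j + 3)*(j^2 - 9*j + 20) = (j - 5)*(j + 1)*(j + 3)*(j - 4)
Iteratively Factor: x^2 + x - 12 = (x + 4)*(x - 3)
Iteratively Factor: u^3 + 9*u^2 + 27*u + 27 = (u + 3)*(u^2 + 6*u + 9) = (u + 3)^2*(u + 3)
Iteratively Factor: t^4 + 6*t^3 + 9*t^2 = (t + 3)*(t^3 + 3*t^2) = t*(t + 3)*(t^2 + 3*t) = t^2*(t + 3)*(t + 3)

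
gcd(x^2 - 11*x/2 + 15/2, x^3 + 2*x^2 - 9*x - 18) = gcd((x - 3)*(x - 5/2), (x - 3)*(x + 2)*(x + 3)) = x - 3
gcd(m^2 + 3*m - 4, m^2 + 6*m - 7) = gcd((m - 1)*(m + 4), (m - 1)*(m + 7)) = m - 1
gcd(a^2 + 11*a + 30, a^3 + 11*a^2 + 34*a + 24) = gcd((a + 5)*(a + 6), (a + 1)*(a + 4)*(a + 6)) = a + 6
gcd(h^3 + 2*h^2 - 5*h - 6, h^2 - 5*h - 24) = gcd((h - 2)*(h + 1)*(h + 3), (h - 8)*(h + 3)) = h + 3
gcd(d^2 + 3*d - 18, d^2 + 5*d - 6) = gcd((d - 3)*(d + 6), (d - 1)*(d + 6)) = d + 6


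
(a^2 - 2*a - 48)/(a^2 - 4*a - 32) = (a + 6)/(a + 4)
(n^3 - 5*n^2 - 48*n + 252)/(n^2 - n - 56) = (n^2 - 12*n + 36)/(n - 8)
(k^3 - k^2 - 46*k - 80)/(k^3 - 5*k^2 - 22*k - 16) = (k + 5)/(k + 1)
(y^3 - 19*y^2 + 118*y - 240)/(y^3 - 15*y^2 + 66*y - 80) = (y - 6)/(y - 2)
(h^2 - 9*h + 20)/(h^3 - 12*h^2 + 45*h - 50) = (h - 4)/(h^2 - 7*h + 10)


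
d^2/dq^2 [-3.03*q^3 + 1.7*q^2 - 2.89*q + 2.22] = 3.4 - 18.18*q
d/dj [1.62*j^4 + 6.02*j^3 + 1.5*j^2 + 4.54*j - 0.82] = 6.48*j^3 + 18.06*j^2 + 3.0*j + 4.54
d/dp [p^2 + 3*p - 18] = 2*p + 3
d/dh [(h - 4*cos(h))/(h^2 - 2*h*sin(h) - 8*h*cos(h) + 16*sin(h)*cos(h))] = (-4*h^2*sin(h) + 2*h^2*cos(h) - h^2 + 8*h*cos(h) - 16*h*cos(2*h) - 8*h + 4*sin(2*h) + 48*cos(h) - 16*cos(2*h) + 16*cos(3*h) - 16)/((h - 2*sin(h))^2*(h - 8*cos(h))^2)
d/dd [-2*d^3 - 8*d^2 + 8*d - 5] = -6*d^2 - 16*d + 8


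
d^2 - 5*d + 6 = (d - 3)*(d - 2)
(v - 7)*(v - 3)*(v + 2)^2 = v^4 - 6*v^3 - 15*v^2 + 44*v + 84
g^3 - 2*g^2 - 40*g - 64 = (g - 8)*(g + 2)*(g + 4)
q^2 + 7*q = q*(q + 7)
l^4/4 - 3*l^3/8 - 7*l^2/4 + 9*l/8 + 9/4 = (l/4 + 1/2)*(l - 3)*(l - 3/2)*(l + 1)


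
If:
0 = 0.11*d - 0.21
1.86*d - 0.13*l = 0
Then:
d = 1.91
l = 27.31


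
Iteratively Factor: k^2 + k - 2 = (k + 2)*(k - 1)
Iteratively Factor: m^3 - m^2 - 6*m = (m)*(m^2 - m - 6) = m*(m - 3)*(m + 2)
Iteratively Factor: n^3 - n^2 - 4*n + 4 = (n + 2)*(n^2 - 3*n + 2) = (n - 2)*(n + 2)*(n - 1)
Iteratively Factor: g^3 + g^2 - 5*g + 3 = (g - 1)*(g^2 + 2*g - 3) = (g - 1)^2*(g + 3)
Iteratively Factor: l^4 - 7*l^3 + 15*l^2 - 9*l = (l - 3)*(l^3 - 4*l^2 + 3*l) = l*(l - 3)*(l^2 - 4*l + 3) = l*(l - 3)^2*(l - 1)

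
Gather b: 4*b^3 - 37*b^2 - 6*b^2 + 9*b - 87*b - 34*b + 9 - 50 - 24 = 4*b^3 - 43*b^2 - 112*b - 65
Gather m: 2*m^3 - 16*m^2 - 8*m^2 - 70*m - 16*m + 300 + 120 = 2*m^3 - 24*m^2 - 86*m + 420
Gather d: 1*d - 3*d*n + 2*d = d*(3 - 3*n)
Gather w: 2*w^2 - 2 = 2*w^2 - 2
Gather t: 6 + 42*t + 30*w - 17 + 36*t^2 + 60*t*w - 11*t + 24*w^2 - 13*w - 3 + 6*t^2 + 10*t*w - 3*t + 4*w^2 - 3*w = 42*t^2 + t*(70*w + 28) + 28*w^2 + 14*w - 14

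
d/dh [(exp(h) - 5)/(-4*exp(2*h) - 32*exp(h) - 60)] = (2*(exp(h) - 5)*(exp(h) + 4) - exp(2*h) - 8*exp(h) - 15)*exp(h)/(4*(exp(2*h) + 8*exp(h) + 15)^2)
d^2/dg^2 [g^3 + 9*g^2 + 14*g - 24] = 6*g + 18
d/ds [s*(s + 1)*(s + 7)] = 3*s^2 + 16*s + 7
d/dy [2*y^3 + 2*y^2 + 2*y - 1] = 6*y^2 + 4*y + 2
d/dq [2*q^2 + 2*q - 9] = 4*q + 2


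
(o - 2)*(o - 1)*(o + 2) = o^3 - o^2 - 4*o + 4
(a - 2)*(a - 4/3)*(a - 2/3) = a^3 - 4*a^2 + 44*a/9 - 16/9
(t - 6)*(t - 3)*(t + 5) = t^3 - 4*t^2 - 27*t + 90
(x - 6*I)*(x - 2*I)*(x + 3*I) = x^3 - 5*I*x^2 + 12*x - 36*I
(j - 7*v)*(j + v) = j^2 - 6*j*v - 7*v^2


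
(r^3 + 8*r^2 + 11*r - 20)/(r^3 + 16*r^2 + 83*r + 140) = (r - 1)/(r + 7)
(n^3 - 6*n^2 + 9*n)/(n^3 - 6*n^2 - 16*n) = (-n^2 + 6*n - 9)/(-n^2 + 6*n + 16)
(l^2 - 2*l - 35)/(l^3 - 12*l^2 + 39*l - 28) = (l + 5)/(l^2 - 5*l + 4)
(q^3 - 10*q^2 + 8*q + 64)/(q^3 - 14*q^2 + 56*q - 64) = (q + 2)/(q - 2)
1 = 1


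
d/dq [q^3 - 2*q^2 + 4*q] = 3*q^2 - 4*q + 4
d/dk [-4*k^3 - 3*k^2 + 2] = 6*k*(-2*k - 1)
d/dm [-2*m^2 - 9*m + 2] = -4*m - 9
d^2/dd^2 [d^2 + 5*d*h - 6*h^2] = 2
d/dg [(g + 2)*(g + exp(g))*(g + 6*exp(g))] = (g + 2)*(g + exp(g))*(6*exp(g) + 1) + (g + 2)*(g + 6*exp(g))*(exp(g) + 1) + (g + exp(g))*(g + 6*exp(g))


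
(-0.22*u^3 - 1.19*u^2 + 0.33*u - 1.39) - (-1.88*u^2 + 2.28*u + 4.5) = -0.22*u^3 + 0.69*u^2 - 1.95*u - 5.89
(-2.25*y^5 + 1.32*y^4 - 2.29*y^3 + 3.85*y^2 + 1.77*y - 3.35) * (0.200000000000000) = -0.45*y^5 + 0.264*y^4 - 0.458*y^3 + 0.77*y^2 + 0.354*y - 0.67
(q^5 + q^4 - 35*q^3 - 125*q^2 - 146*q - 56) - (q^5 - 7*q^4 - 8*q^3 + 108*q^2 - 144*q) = 8*q^4 - 27*q^3 - 233*q^2 - 2*q - 56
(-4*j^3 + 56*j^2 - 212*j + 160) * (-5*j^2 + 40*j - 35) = 20*j^5 - 440*j^4 + 3440*j^3 - 11240*j^2 + 13820*j - 5600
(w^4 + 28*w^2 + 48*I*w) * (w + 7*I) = w^5 + 7*I*w^4 + 28*w^3 + 244*I*w^2 - 336*w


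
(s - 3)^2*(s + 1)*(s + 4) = s^4 - s^3 - 17*s^2 + 21*s + 36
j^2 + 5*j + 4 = (j + 1)*(j + 4)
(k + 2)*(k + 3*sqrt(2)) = k^2 + 2*k + 3*sqrt(2)*k + 6*sqrt(2)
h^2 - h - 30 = (h - 6)*(h + 5)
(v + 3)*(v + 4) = v^2 + 7*v + 12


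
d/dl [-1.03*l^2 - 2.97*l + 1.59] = -2.06*l - 2.97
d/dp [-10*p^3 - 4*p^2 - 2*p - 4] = -30*p^2 - 8*p - 2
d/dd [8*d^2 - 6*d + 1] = 16*d - 6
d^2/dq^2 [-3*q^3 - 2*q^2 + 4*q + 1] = -18*q - 4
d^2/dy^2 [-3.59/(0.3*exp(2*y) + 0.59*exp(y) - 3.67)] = (-3.59*(0.6*exp(y) + 0.59)*(1.2*exp(y) + 1.18)*exp(y) + (4.308*exp(y) + 2.1181)*(0.3*exp(2*y) + 0.59*exp(y) - 3.67))*exp(y)/(0.3*exp(2*y) + 0.59*exp(y) - 3.67)^3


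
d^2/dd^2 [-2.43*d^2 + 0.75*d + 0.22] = -4.86000000000000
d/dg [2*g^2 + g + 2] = 4*g + 1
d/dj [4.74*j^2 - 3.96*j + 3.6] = 9.48*j - 3.96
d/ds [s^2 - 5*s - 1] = 2*s - 5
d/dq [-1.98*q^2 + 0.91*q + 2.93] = 0.91 - 3.96*q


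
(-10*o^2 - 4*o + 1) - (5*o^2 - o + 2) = -15*o^2 - 3*o - 1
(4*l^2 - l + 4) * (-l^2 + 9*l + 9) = -4*l^4 + 37*l^3 + 23*l^2 + 27*l + 36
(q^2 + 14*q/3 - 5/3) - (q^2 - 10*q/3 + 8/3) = 8*q - 13/3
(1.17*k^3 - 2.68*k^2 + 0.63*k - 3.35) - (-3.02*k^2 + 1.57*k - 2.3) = 1.17*k^3 + 0.34*k^2 - 0.94*k - 1.05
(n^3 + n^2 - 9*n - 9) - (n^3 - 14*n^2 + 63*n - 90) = 15*n^2 - 72*n + 81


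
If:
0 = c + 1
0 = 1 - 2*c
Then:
No Solution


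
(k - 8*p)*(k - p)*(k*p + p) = k^3*p - 9*k^2*p^2 + k^2*p + 8*k*p^3 - 9*k*p^2 + 8*p^3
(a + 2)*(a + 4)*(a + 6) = a^3 + 12*a^2 + 44*a + 48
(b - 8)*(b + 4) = b^2 - 4*b - 32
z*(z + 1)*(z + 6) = z^3 + 7*z^2 + 6*z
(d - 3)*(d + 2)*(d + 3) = d^3 + 2*d^2 - 9*d - 18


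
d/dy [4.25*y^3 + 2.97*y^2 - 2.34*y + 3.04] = 12.75*y^2 + 5.94*y - 2.34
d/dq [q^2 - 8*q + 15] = 2*q - 8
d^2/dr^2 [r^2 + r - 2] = 2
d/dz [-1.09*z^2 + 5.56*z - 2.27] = 5.56 - 2.18*z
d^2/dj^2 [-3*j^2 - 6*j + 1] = -6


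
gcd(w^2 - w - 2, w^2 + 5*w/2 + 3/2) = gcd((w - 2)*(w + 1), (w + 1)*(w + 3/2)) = w + 1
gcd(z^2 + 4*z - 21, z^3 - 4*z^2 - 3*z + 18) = z - 3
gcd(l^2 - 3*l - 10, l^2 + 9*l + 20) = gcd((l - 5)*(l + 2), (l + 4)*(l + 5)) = 1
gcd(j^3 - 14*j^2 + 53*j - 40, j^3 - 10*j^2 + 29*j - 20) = j^2 - 6*j + 5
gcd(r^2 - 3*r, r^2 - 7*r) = r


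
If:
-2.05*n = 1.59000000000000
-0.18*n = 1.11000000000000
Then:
No Solution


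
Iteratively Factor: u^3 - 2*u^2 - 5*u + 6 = (u + 2)*(u^2 - 4*u + 3) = (u - 1)*(u + 2)*(u - 3)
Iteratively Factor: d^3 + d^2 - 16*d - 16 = (d + 4)*(d^2 - 3*d - 4) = (d + 1)*(d + 4)*(d - 4)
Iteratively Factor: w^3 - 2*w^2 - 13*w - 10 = (w - 5)*(w^2 + 3*w + 2) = (w - 5)*(w + 2)*(w + 1)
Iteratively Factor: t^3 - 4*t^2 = (t)*(t^2 - 4*t) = t*(t - 4)*(t)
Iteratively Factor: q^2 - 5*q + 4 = (q - 1)*(q - 4)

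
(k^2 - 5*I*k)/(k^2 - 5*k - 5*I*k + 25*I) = k/(k - 5)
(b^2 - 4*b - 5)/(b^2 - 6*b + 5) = (b + 1)/(b - 1)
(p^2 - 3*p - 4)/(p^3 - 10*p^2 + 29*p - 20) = (p + 1)/(p^2 - 6*p + 5)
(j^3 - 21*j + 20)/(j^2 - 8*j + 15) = (j^3 - 21*j + 20)/(j^2 - 8*j + 15)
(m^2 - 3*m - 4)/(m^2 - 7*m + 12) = (m + 1)/(m - 3)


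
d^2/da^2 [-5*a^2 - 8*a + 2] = -10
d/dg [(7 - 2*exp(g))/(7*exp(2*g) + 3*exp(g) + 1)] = (14*exp(2*g) - 98*exp(g) - 23)*exp(g)/(49*exp(4*g) + 42*exp(3*g) + 23*exp(2*g) + 6*exp(g) + 1)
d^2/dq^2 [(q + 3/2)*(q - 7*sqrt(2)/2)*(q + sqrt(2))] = 6*q - 5*sqrt(2) + 3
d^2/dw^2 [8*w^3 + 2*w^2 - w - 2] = 48*w + 4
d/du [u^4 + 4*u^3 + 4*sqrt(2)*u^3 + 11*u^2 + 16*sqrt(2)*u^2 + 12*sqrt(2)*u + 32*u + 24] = 4*u^3 + 12*u^2 + 12*sqrt(2)*u^2 + 22*u + 32*sqrt(2)*u + 12*sqrt(2) + 32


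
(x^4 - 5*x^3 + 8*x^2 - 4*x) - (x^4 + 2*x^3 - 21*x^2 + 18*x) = -7*x^3 + 29*x^2 - 22*x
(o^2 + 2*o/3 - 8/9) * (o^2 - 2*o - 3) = o^4 - 4*o^3/3 - 47*o^2/9 - 2*o/9 + 8/3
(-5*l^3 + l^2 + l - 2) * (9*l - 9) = -45*l^4 + 54*l^3 - 27*l + 18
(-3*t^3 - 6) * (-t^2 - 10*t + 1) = 3*t^5 + 30*t^4 - 3*t^3 + 6*t^2 + 60*t - 6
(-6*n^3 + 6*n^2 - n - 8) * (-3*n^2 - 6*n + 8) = 18*n^5 + 18*n^4 - 81*n^3 + 78*n^2 + 40*n - 64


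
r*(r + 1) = r^2 + r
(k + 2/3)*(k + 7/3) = k^2 + 3*k + 14/9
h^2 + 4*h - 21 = (h - 3)*(h + 7)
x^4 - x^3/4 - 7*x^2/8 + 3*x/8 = x*(x - 3/4)*(x - 1/2)*(x + 1)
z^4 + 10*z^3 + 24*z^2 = z^2*(z + 4)*(z + 6)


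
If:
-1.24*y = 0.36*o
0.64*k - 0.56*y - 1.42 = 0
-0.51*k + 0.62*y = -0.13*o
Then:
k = -1.39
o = 14.22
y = -4.13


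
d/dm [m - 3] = 1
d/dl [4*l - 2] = 4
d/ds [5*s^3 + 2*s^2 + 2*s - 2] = 15*s^2 + 4*s + 2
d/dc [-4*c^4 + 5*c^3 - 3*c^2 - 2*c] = -16*c^3 + 15*c^2 - 6*c - 2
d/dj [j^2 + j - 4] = 2*j + 1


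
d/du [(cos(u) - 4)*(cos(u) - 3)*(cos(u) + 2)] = (-3*cos(u)^2 + 10*cos(u) + 2)*sin(u)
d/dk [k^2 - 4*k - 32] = 2*k - 4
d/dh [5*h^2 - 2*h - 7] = 10*h - 2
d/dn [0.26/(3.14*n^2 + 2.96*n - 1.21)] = (-1.6328*n - 0.7696)/(3.14*n^2 + 2.96*n - 1.21)^2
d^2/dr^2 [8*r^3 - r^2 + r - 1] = 48*r - 2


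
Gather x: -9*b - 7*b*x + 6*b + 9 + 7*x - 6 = -3*b + x*(7 - 7*b) + 3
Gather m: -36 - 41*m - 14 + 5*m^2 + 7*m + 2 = 5*m^2 - 34*m - 48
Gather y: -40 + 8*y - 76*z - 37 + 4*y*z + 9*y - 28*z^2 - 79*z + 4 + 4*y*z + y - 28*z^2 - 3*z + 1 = y*(8*z + 18) - 56*z^2 - 158*z - 72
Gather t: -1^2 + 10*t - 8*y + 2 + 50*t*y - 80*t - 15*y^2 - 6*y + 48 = t*(50*y - 70) - 15*y^2 - 14*y + 49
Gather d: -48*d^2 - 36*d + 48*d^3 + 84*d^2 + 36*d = 48*d^3 + 36*d^2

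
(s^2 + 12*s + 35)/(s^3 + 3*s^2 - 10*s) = (s + 7)/(s*(s - 2))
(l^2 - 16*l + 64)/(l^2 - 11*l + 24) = (l - 8)/(l - 3)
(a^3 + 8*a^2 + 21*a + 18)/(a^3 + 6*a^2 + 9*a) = (a + 2)/a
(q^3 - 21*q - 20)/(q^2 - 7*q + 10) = (q^2 + 5*q + 4)/(q - 2)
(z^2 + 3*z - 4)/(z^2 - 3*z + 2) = (z + 4)/(z - 2)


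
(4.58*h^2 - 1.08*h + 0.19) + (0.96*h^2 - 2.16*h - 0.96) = 5.54*h^2 - 3.24*h - 0.77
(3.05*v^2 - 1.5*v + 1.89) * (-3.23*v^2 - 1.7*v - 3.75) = -9.8515*v^4 - 0.34*v^3 - 14.9922*v^2 + 2.412*v - 7.0875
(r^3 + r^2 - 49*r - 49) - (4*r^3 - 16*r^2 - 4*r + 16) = -3*r^3 + 17*r^2 - 45*r - 65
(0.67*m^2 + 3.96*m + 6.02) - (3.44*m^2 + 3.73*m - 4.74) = -2.77*m^2 + 0.23*m + 10.76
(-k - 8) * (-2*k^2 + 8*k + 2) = 2*k^3 + 8*k^2 - 66*k - 16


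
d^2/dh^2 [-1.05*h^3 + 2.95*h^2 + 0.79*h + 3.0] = 5.9 - 6.3*h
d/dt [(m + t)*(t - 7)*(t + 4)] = 2*m*t - 3*m + 3*t^2 - 6*t - 28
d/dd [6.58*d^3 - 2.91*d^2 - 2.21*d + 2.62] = 19.74*d^2 - 5.82*d - 2.21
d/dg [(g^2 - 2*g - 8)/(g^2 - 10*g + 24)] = -8/(g^2 - 12*g + 36)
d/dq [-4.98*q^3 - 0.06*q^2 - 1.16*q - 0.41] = -14.94*q^2 - 0.12*q - 1.16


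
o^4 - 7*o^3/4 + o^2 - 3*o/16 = o*(o - 3/4)*(o - 1/2)^2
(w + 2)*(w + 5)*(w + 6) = w^3 + 13*w^2 + 52*w + 60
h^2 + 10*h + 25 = (h + 5)^2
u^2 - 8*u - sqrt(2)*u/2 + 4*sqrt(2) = (u - 8)*(u - sqrt(2)/2)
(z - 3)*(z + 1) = z^2 - 2*z - 3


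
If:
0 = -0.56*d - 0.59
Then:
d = -1.05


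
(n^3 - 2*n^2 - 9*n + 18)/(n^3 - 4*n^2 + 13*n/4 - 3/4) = 4*(n^2 + n - 6)/(4*n^2 - 4*n + 1)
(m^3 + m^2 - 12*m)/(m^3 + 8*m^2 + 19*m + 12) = m*(m - 3)/(m^2 + 4*m + 3)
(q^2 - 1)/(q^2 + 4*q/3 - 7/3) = 3*(q + 1)/(3*q + 7)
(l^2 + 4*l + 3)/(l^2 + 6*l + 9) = (l + 1)/(l + 3)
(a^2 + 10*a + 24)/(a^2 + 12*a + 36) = (a + 4)/(a + 6)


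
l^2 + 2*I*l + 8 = (l - 2*I)*(l + 4*I)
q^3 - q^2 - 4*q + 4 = (q - 2)*(q - 1)*(q + 2)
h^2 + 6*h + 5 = (h + 1)*(h + 5)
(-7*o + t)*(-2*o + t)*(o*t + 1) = 14*o^3*t - 9*o^2*t^2 + 14*o^2 + o*t^3 - 9*o*t + t^2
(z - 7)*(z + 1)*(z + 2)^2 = z^4 - 2*z^3 - 27*z^2 - 52*z - 28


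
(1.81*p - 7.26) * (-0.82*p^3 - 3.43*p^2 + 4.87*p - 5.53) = -1.4842*p^4 - 0.255100000000001*p^3 + 33.7165*p^2 - 45.3655*p + 40.1478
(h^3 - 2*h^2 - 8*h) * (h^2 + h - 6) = h^5 - h^4 - 16*h^3 + 4*h^2 + 48*h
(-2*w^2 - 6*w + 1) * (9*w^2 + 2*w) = -18*w^4 - 58*w^3 - 3*w^2 + 2*w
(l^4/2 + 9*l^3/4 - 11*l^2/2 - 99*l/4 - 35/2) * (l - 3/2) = l^5/2 + 3*l^4/2 - 71*l^3/8 - 33*l^2/2 + 157*l/8 + 105/4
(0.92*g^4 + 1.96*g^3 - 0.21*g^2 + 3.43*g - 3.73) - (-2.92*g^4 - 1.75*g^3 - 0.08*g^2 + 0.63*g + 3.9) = 3.84*g^4 + 3.71*g^3 - 0.13*g^2 + 2.8*g - 7.63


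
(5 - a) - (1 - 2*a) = a + 4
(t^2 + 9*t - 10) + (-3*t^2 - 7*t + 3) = -2*t^2 + 2*t - 7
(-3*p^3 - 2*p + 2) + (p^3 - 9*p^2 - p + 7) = -2*p^3 - 9*p^2 - 3*p + 9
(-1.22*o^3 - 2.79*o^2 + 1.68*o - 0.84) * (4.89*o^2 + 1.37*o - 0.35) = -5.9658*o^5 - 15.3145*o^4 + 4.8199*o^3 - 0.829499999999999*o^2 - 1.7388*o + 0.294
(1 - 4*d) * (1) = 1 - 4*d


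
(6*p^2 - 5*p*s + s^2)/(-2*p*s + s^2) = (-3*p + s)/s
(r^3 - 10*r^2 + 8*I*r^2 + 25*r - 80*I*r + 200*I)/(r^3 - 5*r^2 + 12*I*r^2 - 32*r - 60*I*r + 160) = (r - 5)/(r + 4*I)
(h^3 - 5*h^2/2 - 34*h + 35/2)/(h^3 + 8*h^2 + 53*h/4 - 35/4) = 2*(h - 7)/(2*h + 7)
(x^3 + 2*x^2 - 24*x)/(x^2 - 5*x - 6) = x*(-x^2 - 2*x + 24)/(-x^2 + 5*x + 6)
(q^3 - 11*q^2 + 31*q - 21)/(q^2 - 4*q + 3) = q - 7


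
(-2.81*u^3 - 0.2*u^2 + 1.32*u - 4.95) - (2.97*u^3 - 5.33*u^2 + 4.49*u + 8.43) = -5.78*u^3 + 5.13*u^2 - 3.17*u - 13.38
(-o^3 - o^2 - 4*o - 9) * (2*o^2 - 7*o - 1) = -2*o^5 + 5*o^4 + 11*o^2 + 67*o + 9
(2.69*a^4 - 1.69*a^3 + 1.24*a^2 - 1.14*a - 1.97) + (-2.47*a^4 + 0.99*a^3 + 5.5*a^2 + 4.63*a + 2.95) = 0.22*a^4 - 0.7*a^3 + 6.74*a^2 + 3.49*a + 0.98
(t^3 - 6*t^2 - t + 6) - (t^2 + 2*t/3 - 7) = t^3 - 7*t^2 - 5*t/3 + 13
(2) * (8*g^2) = 16*g^2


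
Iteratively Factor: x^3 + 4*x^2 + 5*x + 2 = (x + 1)*(x^2 + 3*x + 2) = (x + 1)*(x + 2)*(x + 1)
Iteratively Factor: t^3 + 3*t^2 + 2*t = (t + 1)*(t^2 + 2*t) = t*(t + 1)*(t + 2)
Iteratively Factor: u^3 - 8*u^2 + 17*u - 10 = (u - 2)*(u^2 - 6*u + 5) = (u - 2)*(u - 1)*(u - 5)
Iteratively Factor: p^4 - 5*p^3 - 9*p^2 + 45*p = (p + 3)*(p^3 - 8*p^2 + 15*p) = (p - 5)*(p + 3)*(p^2 - 3*p) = p*(p - 5)*(p + 3)*(p - 3)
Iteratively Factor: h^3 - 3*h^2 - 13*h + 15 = (h - 1)*(h^2 - 2*h - 15) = (h - 1)*(h + 3)*(h - 5)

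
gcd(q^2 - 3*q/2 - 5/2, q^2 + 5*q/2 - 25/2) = q - 5/2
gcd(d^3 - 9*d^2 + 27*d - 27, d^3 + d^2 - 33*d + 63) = d^2 - 6*d + 9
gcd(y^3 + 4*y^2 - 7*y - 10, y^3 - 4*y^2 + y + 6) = y^2 - y - 2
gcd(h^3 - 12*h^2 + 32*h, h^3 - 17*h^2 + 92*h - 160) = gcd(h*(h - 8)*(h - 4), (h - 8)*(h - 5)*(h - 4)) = h^2 - 12*h + 32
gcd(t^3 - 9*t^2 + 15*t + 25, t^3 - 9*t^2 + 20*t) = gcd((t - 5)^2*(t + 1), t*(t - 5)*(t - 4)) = t - 5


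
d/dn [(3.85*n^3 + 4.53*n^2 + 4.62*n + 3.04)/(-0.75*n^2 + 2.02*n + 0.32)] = (-2.8875*n^4 + 15.554*n^3 + 16.3116*n^2 + 7.4592*n - 4.6624)/(0.5625*n^4 - 3.03*n^3 + 3.6004*n^2 + 1.2928*n + 0.1024)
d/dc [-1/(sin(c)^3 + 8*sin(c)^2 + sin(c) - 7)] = (3*sin(c)^2 + 16*sin(c) + 1)*cos(c)/(sin(c)^3 + 8*sin(c)^2 + sin(c) - 7)^2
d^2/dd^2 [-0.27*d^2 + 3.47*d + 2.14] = -0.540000000000000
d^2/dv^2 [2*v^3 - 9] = 12*v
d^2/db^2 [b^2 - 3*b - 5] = 2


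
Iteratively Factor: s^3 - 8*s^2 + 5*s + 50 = (s - 5)*(s^2 - 3*s - 10) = (s - 5)^2*(s + 2)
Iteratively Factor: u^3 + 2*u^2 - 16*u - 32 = (u - 4)*(u^2 + 6*u + 8) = (u - 4)*(u + 4)*(u + 2)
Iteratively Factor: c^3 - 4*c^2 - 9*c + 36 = (c - 3)*(c^2 - c - 12) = (c - 4)*(c - 3)*(c + 3)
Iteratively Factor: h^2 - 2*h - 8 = (h - 4)*(h + 2)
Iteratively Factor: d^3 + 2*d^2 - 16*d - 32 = (d - 4)*(d^2 + 6*d + 8) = (d - 4)*(d + 2)*(d + 4)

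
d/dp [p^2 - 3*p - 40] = 2*p - 3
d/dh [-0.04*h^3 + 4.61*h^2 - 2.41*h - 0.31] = -0.12*h^2 + 9.22*h - 2.41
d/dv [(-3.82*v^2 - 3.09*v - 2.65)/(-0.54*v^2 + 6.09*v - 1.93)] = (-24.9324*v^2 + 11.8832*v + 22.1022)/(0.2916*v^4 - 6.5772*v^3 + 39.1725*v^2 - 23.5074*v + 3.7249)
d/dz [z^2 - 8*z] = 2*z - 8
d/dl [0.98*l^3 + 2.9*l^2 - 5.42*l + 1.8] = 2.94*l^2 + 5.8*l - 5.42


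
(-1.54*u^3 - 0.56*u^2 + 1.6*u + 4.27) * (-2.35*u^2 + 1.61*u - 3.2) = 3.619*u^5 - 1.1634*u^4 + 0.2664*u^3 - 5.6665*u^2 + 1.7547*u - 13.664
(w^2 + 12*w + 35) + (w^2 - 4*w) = 2*w^2 + 8*w + 35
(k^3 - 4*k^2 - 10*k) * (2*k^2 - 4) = 2*k^5 - 8*k^4 - 24*k^3 + 16*k^2 + 40*k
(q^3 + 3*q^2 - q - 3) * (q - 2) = q^4 + q^3 - 7*q^2 - q + 6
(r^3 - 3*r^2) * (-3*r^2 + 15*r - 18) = -3*r^5 + 24*r^4 - 63*r^3 + 54*r^2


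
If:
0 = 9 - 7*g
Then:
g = 9/7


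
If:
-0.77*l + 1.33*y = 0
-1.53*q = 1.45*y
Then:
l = 1.72727272727273*y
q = -0.947712418300654*y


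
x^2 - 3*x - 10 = (x - 5)*(x + 2)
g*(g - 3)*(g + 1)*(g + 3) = g^4 + g^3 - 9*g^2 - 9*g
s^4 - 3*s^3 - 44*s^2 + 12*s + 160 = (s - 8)*(s - 2)*(s + 2)*(s + 5)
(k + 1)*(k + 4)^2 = k^3 + 9*k^2 + 24*k + 16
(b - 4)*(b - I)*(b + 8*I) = b^3 - 4*b^2 + 7*I*b^2 + 8*b - 28*I*b - 32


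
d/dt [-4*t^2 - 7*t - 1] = -8*t - 7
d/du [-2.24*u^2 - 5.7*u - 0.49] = -4.48*u - 5.7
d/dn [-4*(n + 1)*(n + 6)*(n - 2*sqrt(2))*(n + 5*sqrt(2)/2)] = -16*n^3 - 84*n^2 - 6*sqrt(2)*n^2 - 28*sqrt(2)*n + 32*n - 12*sqrt(2) + 280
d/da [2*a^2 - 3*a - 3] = 4*a - 3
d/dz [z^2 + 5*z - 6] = 2*z + 5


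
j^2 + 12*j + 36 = (j + 6)^2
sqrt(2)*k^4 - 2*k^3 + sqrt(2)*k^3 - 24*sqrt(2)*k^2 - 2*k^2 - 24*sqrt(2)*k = k*(k - 4*sqrt(2))*(k + 3*sqrt(2))*(sqrt(2)*k + sqrt(2))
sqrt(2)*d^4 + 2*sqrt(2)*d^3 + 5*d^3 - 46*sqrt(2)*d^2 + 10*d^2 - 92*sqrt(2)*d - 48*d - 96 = (d + 2)*(d - 4*sqrt(2))*(d + 6*sqrt(2))*(sqrt(2)*d + 1)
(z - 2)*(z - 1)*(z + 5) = z^3 + 2*z^2 - 13*z + 10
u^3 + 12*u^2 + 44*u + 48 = (u + 2)*(u + 4)*(u + 6)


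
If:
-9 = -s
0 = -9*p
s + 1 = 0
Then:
No Solution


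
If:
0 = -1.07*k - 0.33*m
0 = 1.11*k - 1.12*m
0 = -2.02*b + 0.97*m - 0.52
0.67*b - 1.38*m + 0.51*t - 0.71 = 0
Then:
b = -0.26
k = 0.00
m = 0.00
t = 1.73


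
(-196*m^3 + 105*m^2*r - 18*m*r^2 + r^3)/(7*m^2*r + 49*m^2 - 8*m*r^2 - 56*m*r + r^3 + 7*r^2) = (28*m^2 - 11*m*r + r^2)/(-m*r - 7*m + r^2 + 7*r)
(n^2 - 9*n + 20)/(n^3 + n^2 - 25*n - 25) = (n - 4)/(n^2 + 6*n + 5)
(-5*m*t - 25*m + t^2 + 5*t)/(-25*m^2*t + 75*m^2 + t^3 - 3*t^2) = (t + 5)/(5*m*t - 15*m + t^2 - 3*t)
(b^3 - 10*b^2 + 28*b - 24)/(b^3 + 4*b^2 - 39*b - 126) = (b^2 - 4*b + 4)/(b^2 + 10*b + 21)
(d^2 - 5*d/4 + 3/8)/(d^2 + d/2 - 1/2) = (d - 3/4)/(d + 1)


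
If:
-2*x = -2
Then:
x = 1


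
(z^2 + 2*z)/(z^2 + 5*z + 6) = z/(z + 3)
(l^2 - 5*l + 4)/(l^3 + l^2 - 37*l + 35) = (l - 4)/(l^2 + 2*l - 35)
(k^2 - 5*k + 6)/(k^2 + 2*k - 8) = (k - 3)/(k + 4)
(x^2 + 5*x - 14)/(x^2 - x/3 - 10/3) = 3*(x + 7)/(3*x + 5)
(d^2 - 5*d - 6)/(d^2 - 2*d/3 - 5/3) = 3*(d - 6)/(3*d - 5)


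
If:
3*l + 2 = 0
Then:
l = -2/3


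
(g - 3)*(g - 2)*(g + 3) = g^3 - 2*g^2 - 9*g + 18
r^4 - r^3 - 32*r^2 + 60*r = r*(r - 5)*(r - 2)*(r + 6)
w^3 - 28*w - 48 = (w - 6)*(w + 2)*(w + 4)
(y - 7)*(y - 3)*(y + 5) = y^3 - 5*y^2 - 29*y + 105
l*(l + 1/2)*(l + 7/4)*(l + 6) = l^4 + 33*l^3/4 + 115*l^2/8 + 21*l/4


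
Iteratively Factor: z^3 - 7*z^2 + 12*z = (z - 4)*(z^2 - 3*z) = (z - 4)*(z - 3)*(z)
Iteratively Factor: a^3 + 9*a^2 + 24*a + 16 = (a + 4)*(a^2 + 5*a + 4) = (a + 4)^2*(a + 1)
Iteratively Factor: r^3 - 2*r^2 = (r)*(r^2 - 2*r) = r*(r - 2)*(r)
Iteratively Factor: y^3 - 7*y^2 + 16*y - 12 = (y - 3)*(y^2 - 4*y + 4) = (y - 3)*(y - 2)*(y - 2)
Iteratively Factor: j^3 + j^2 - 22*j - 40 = (j + 2)*(j^2 - j - 20) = (j - 5)*(j + 2)*(j + 4)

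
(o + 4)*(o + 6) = o^2 + 10*o + 24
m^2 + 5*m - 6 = (m - 1)*(m + 6)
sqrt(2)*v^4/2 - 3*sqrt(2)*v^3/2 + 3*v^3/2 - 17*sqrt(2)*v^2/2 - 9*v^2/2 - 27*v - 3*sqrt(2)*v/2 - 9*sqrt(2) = (v - 6)*(v + 3)*(v + sqrt(2)/2)*(sqrt(2)*v/2 + 1)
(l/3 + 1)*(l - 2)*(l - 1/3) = l^3/3 + 2*l^2/9 - 19*l/9 + 2/3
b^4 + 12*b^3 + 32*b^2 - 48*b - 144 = (b - 2)*(b + 2)*(b + 6)^2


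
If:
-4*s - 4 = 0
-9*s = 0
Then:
No Solution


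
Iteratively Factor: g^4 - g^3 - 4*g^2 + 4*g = (g + 2)*(g^3 - 3*g^2 + 2*g) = (g - 1)*(g + 2)*(g^2 - 2*g) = (g - 2)*(g - 1)*(g + 2)*(g)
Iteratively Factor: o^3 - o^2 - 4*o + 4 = (o - 2)*(o^2 + o - 2) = (o - 2)*(o + 2)*(o - 1)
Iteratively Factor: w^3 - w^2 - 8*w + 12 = (w - 2)*(w^2 + w - 6) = (w - 2)^2*(w + 3)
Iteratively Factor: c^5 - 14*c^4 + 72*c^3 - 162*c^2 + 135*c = (c - 3)*(c^4 - 11*c^3 + 39*c^2 - 45*c) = (c - 3)^2*(c^3 - 8*c^2 + 15*c) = (c - 3)^3*(c^2 - 5*c) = c*(c - 3)^3*(c - 5)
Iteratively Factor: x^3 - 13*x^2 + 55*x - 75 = (x - 3)*(x^2 - 10*x + 25) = (x - 5)*(x - 3)*(x - 5)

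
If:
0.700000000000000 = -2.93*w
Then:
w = -0.24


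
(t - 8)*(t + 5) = t^2 - 3*t - 40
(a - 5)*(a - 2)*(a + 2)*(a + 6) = a^4 + a^3 - 34*a^2 - 4*a + 120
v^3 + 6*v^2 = v^2*(v + 6)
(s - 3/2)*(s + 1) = s^2 - s/2 - 3/2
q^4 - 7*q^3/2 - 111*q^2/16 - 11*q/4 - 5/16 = (q - 5)*(q + 1/4)^2*(q + 1)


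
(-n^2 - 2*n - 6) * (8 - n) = n^3 - 6*n^2 - 10*n - 48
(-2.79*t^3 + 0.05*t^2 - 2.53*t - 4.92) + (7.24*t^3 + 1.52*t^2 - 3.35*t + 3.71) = 4.45*t^3 + 1.57*t^2 - 5.88*t - 1.21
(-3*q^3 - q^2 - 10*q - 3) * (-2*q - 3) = 6*q^4 + 11*q^3 + 23*q^2 + 36*q + 9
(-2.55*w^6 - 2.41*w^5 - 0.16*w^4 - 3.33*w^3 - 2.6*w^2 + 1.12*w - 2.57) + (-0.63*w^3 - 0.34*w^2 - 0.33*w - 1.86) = -2.55*w^6 - 2.41*w^5 - 0.16*w^4 - 3.96*w^3 - 2.94*w^2 + 0.79*w - 4.43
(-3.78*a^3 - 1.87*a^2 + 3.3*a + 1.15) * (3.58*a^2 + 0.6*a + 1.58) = -13.5324*a^5 - 8.9626*a^4 + 4.7196*a^3 + 3.1424*a^2 + 5.904*a + 1.817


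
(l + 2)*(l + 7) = l^2 + 9*l + 14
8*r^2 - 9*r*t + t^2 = (-8*r + t)*(-r + t)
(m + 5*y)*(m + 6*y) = m^2 + 11*m*y + 30*y^2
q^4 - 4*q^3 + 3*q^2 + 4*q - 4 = (q - 2)^2*(q - 1)*(q + 1)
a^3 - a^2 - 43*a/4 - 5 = (a - 4)*(a + 1/2)*(a + 5/2)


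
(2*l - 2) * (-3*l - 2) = -6*l^2 + 2*l + 4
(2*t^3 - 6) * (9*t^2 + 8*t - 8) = 18*t^5 + 16*t^4 - 16*t^3 - 54*t^2 - 48*t + 48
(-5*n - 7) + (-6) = -5*n - 13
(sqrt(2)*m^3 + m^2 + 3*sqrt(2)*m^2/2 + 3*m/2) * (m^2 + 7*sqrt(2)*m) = sqrt(2)*m^5 + 3*sqrt(2)*m^4/2 + 15*m^4 + 7*sqrt(2)*m^3 + 45*m^3/2 + 21*sqrt(2)*m^2/2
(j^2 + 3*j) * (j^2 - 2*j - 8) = j^4 + j^3 - 14*j^2 - 24*j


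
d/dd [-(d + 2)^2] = -2*d - 4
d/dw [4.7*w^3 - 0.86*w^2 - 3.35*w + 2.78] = 14.1*w^2 - 1.72*w - 3.35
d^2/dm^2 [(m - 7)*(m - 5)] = 2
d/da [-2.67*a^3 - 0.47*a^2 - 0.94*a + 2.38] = -8.01*a^2 - 0.94*a - 0.94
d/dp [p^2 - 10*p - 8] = 2*p - 10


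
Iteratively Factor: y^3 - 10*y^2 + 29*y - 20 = (y - 1)*(y^2 - 9*y + 20) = (y - 5)*(y - 1)*(y - 4)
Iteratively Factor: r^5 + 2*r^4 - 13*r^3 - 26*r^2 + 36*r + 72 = (r + 2)*(r^4 - 13*r^2 + 36) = (r + 2)^2*(r^3 - 2*r^2 - 9*r + 18) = (r + 2)^2*(r + 3)*(r^2 - 5*r + 6) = (r - 3)*(r + 2)^2*(r + 3)*(r - 2)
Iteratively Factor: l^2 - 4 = (l + 2)*(l - 2)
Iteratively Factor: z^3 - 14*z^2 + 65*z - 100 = (z - 4)*(z^2 - 10*z + 25) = (z - 5)*(z - 4)*(z - 5)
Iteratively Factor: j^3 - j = (j)*(j^2 - 1) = j*(j + 1)*(j - 1)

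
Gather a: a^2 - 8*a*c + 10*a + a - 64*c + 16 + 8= a^2 + a*(11 - 8*c) - 64*c + 24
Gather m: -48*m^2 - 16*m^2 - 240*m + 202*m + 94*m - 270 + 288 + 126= -64*m^2 + 56*m + 144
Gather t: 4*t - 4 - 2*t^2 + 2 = -2*t^2 + 4*t - 2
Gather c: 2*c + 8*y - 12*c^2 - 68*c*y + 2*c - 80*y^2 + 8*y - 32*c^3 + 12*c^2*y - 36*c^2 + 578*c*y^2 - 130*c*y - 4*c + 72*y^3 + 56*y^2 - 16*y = -32*c^3 + c^2*(12*y - 48) + c*(578*y^2 - 198*y) + 72*y^3 - 24*y^2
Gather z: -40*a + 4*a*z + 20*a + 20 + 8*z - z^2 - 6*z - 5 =-20*a - z^2 + z*(4*a + 2) + 15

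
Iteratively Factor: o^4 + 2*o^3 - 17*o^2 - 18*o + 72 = (o - 3)*(o^3 + 5*o^2 - 2*o - 24) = (o - 3)*(o + 4)*(o^2 + o - 6) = (o - 3)*(o - 2)*(o + 4)*(o + 3)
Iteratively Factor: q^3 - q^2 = (q)*(q^2 - q) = q^2*(q - 1)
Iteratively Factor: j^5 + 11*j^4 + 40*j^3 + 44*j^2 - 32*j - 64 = (j - 1)*(j^4 + 12*j^3 + 52*j^2 + 96*j + 64) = (j - 1)*(j + 4)*(j^3 + 8*j^2 + 20*j + 16) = (j - 1)*(j + 2)*(j + 4)*(j^2 + 6*j + 8) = (j - 1)*(j + 2)^2*(j + 4)*(j + 4)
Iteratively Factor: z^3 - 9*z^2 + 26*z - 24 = (z - 4)*(z^2 - 5*z + 6) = (z - 4)*(z - 3)*(z - 2)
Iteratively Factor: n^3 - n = (n + 1)*(n^2 - n) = (n - 1)*(n + 1)*(n)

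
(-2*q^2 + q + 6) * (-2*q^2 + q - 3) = 4*q^4 - 4*q^3 - 5*q^2 + 3*q - 18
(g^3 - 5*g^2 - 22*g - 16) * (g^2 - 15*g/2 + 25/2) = g^5 - 25*g^4/2 + 28*g^3 + 173*g^2/2 - 155*g - 200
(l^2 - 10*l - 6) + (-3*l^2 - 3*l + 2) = -2*l^2 - 13*l - 4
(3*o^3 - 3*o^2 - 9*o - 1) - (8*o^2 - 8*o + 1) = 3*o^3 - 11*o^2 - o - 2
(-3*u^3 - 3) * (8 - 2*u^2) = 6*u^5 - 24*u^3 + 6*u^2 - 24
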